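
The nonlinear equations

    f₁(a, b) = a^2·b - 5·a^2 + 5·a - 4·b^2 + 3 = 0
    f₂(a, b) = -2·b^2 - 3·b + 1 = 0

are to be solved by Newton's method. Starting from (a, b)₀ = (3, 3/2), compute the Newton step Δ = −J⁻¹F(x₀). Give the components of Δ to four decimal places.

(-1.2396, -0.8889)

At (3, 3/2): F = (-22.5000, -8.0000).
Jacobian J = [[2·a·b - 10·a + 5, a^2 - 8·b], [0, -4·b - 3]].
At the point, J = [[-16.0000, -3.0000], [0.0000, -9.0000]] (det J = 144.0000).
Solving J·Δ = −F gives Δ = (-1.2396, -0.8889).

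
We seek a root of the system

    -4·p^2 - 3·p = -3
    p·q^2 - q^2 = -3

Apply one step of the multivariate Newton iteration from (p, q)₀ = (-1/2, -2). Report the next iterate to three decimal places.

At (-1/2, -2): F = (3.500, -3.000).
Jacobian J = [[-8·p - 3, 0], [q^2, 2·p·q - 2·q]].
At the point, J = [[1.000, 0.000], [4.000, 6.000]] (det J = 6.000).
Solving J·Δ = −F gives Δ = (-3.500, 2.833).
Then the next iterate is (p, q)₁ = (-4.000, 0.833).

(-4.000, 0.833)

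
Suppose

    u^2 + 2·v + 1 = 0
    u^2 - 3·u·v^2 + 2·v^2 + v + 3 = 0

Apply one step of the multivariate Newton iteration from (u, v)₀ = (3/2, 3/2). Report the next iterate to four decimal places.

(-2.0729, 3.7344)

At (3/2, 3/2): F = (6.2500, 1.1250).
Jacobian J = [[2·u, 2], [2·u - 3·v^2, -6·u·v + 4·v + 1]].
At the point, J = [[3.0000, 2.0000], [-3.7500, -6.5000]] (det J = -12.0000).
Solving J·Δ = −F gives Δ = (-3.5729, 2.2344).
Then the next iterate is (u, v)₁ = (-2.0729, 3.7344).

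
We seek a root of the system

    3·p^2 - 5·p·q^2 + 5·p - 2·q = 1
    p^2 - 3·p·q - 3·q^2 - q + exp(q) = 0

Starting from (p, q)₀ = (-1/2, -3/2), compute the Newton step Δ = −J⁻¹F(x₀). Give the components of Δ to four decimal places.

At (-1/2, -3/2): F = (5.8750, -7.026870).
Jacobian J = [[6·p - 5·q^2 + 5, -10·p·q - 2], [2·p - 3·q, -3·p - 6·q + exp(q) - 1]].
At the point, J = [[-9.2500, -9.5000], [3.5000, 9.723130]] (det J = -56.688954).
Solving J·Δ = −F gives Δ = (-0.1699, 0.7839).

(-0.1699, 0.7839)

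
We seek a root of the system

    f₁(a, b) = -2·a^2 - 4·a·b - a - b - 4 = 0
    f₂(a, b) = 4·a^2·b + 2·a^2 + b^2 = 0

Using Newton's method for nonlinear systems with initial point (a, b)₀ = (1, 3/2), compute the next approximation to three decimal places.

(17.750, -38.250)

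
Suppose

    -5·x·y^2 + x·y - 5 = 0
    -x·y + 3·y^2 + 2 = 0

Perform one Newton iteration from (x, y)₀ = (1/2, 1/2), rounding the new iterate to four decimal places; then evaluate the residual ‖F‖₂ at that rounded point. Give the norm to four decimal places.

12.3752

At (1/2, 1/2): F = (-5.3750, 2.5000).
Jacobian J = [[-5·y^2 + y, -10·x·y + x], [-y, -x + 6·y]].
At the point, J = [[-0.7500, -2.0000], [-0.5000, 2.5000]] (det J = -2.8750).
Solving J·Δ = −F gives Δ = (-2.9348, -1.5870).
Then the next iterate is (x, y)₁ = (-2.4348, -1.0870).
Re-evaluating at (-2.4348, -1.0870): F = (12.031049, 2.898079), so ‖F‖₂ = 12.3752.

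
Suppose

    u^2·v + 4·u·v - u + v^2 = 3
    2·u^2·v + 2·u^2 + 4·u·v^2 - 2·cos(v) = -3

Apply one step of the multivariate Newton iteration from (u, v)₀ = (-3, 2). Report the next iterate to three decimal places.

(-3.289, 2.554)

At (-3, 2): F = (-2.000, 9.83229).
Jacobian J = [[2·u·v + 4·v - 1, u^2 + 4·u + 2·v], [4·u·v + 4·u + 4·v^2, 2·u^2 + 8·u·v + 2·sin(v)]].
At the point, J = [[-5.000, 1.000], [-20.000, -28.18141]] (det J = 160.90703).
Solving J·Δ = −F gives Δ = (-0.289, 0.554).
Then the next iterate is (u, v)₁ = (-3.289, 2.554).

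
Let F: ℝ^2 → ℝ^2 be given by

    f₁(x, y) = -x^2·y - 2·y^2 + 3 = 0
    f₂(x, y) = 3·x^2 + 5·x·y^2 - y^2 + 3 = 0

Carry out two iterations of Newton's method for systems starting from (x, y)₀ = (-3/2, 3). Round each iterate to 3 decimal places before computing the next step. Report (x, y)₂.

(-2.079, -0.249)

At (-3/2, 3): F = (-21.750, -66.750).
Jacobian J = [[-2·x·y, -x^2 - 4·y], [6·x + 5·y^2, 10·x·y - 2·y]].
At the point, J = [[9.000, -14.250], [36.000, -51.000]] (det J = 54.000).
Solving J·Δ = −F gives Δ = (-2.927, -3.375).
Then the next iterate is (x, y)₁ = (-4.427, -0.375).
Round to (-4.427, -0.375) and repeat: F = (10.06812, 58.54163), J = [[-3.32025, -18.09833], [-25.85887, 17.35125]].
Δ = (2.348, 0.126), so (x, y)₂ = (-2.079, -0.249).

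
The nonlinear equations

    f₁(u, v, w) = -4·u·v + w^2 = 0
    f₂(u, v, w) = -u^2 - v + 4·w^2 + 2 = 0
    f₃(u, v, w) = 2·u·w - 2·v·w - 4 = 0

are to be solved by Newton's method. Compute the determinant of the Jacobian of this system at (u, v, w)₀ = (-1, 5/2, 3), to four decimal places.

-914.0000

J = [[-4·v, -4·u, 2·w], [-2·u, -1, 8·w], [2·w, -2·w, 2·u - 2·v]].
At the point, J = [[-10.0000, 4.0000, 6.0000], [2.0000, -1.0000, 24.0000], [6.0000, -6.0000, -7.0000]].
det J = -914.0000.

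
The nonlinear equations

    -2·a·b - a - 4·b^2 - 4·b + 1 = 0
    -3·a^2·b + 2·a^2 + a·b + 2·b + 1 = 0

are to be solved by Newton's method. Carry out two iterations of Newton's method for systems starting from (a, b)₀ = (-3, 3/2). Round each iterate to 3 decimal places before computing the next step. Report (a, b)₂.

(-1.980, 0.858)

At (-3, 3/2): F = (-2.000, -23.000).
Jacobian J = [[-2·b - 1, -2·a - 8·b - 4], [-6·a·b + 4·a + b, -3·a^2 + a + 2]].
At the point, J = [[-4.000, -10.000], [16.500, -28.000]] (det J = 277.000).
Solving J·Δ = −F gives Δ = (0.628, -0.451).
Then the next iterate is (a, b)₁ = (-2.372, 1.049).
Round to (-2.372, 1.049) and repeat: F = (-0.24915, -5.84369), J = [[-3.098, -7.648], [6.49037, -17.25115]].
Δ = (0.392, -0.191), so (a, b)₂ = (-1.980, 0.858).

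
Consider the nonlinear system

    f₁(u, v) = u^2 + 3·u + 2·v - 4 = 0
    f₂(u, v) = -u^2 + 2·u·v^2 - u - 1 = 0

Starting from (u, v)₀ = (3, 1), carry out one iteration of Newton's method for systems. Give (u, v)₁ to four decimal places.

(1.2542, 0.8559)

At (3, 1): F = (16.0000, -7.0000).
Jacobian J = [[2·u + 3, 2], [-2·u + 2·v^2 - 1, 4·u·v]].
At the point, J = [[9.0000, 2.0000], [-5.0000, 12.0000]] (det J = 118.0000).
Solving J·Δ = −F gives Δ = (-1.7458, -0.1441).
Then the next iterate is (u, v)₁ = (1.2542, 0.8559).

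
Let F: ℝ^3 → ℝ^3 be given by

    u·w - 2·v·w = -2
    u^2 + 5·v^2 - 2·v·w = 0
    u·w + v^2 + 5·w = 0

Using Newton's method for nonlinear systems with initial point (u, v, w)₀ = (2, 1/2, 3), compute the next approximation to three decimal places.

At (2, 1/2, 3): F = (5.000, 2.250, 21.250).
Jacobian J = [[w, -2·w, u - 2·v], [2·u, 10·v - 2·w, -2·v], [w, 2·v, u + 5]].
At the point, J = [[3.000, -6.000, 1.000], [4.000, -1.000, -1.000], [3.000, 1.000, 7.000]] (det J = 175.000).
Solving J·Δ = −F gives Δ = (-1.231, -0.196, -2.480).
Then the next iterate is (u, v, w)₁ = (0.769, 0.304, 0.520).

(0.769, 0.304, 0.520)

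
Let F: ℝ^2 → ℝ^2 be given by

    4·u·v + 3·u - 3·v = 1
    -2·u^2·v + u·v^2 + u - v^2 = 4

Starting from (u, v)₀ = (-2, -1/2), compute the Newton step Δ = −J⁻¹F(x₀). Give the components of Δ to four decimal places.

(-0.6454, -0.1950)

At (-2, -1/2): F = (-1.5000, -2.7500).
Jacobian J = [[4·v + 3, 4·u - 3], [-4·u·v + v^2 + 1, -2·u^2 + 2·u·v - 2·v]].
At the point, J = [[1.0000, -11.0000], [-2.7500, -5.0000]] (det J = -35.2500).
Solving J·Δ = −F gives Δ = (-0.6454, -0.1950).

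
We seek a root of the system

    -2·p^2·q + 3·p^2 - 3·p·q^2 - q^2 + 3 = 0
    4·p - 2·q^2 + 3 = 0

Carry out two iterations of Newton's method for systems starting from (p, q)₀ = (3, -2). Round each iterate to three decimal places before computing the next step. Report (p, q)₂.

(2.665, -2.615)

At (3, -2): F = (26.000, 7.000).
Jacobian J = [[-4·p·q + 6·p - 3·q^2, -2·p^2 - 6·p·q - 2·q], [4, -4·q]].
At the point, J = [[30.000, 22.000], [4.000, 8.000]] (det J = 152.000).
Solving J·Δ = −F gives Δ = (-0.355, -0.697).
Then the next iterate is (p, q)₁ = (2.645, -2.697).
Round to (2.645, -2.697) and repeat: F = (-3.26685, -0.96762), J = [[22.58283, 34.20334], [4.000, 10.788]].
Δ = (0.020, 0.082), so (p, q)₂ = (2.665, -2.615).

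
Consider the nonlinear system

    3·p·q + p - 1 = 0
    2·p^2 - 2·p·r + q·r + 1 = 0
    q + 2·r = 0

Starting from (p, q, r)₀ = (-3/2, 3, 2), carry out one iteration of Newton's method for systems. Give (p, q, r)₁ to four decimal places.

At (-3/2, 3, 2): F = (-16.0000, 17.5000, 7.0000).
Jacobian J = [[3·q + 1, 3·p, 0], [4·p - 2·r, r, -2·p + q], [0, 1, 2]].
At the point, J = [[10.0000, -4.5000, 0.0000], [-10.0000, 2.0000, 6.0000], [0.0000, 1.0000, 2.0000]] (det J = -110.0000).
Solving J·Δ = −F gives Δ = (0.0045, -3.5455, -1.7273).
Then the next iterate is (p, q, r)₁ = (-1.4955, -0.5455, 0.2727).

(-1.4955, -0.5455, 0.2727)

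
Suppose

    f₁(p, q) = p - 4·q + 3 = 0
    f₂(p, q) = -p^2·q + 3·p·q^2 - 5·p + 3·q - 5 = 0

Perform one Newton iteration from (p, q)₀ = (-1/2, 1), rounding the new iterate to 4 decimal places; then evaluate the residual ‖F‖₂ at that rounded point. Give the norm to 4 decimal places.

2.5162

At (-1/2, 1): F = (-1.5000, -1.2500).
Jacobian J = [[1, -4], [-2·p·q + 3·q^2 - 5, -p^2 + 6·p·q + 3]].
At the point, J = [[1.0000, -4.0000], [-1.0000, -0.2500]] (det J = -4.2500).
Solving J·Δ = −F gives Δ = (-1.0882, -0.6471).
Then the next iterate is (p, q)₁ = (-1.5882, 0.3529).
Re-evaluating at (-1.5882, 0.3529): F = (0.0002, 2.516177), so ‖F‖₂ = 2.5162.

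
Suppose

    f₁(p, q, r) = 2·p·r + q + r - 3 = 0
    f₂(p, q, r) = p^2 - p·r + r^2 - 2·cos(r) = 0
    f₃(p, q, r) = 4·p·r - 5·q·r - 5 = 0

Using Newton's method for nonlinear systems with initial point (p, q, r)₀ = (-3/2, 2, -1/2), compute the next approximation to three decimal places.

At (-3/2, 2, -1/2): F = (0.000, -0.00517, 3.000).
Jacobian J = [[2·r, 1, 2·p + 1], [2·p - r, 0, -p + 2·r + 2·sin(r)], [4·r, -5·r, 4·p - 5·q]].
At the point, J = [[-1.000, 1.000, -2.000], [-2.500, 0.000, -0.45885], [-2.000, 2.500, -16.000]] (det J = -27.72943).
Solving J·Δ = −F gives Δ = (-0.052, 0.489, 0.270).
Then the next iterate is (p, q, r)₁ = (-1.552, 2.489, -0.230).

(-1.552, 2.489, -0.230)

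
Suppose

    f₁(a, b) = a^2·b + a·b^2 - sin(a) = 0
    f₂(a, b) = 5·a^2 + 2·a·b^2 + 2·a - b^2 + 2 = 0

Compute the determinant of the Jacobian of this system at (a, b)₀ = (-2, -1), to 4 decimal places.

J = [[2·a·b + b^2 - cos(a), a^2 + 2·a·b], [10·a + 2·b^2 + 2, 4·a·b - 2·b]].
At the point, J = [[5.416147, 8.0000], [-16.0000, 10.0000]].
det J = 182.1615.

182.1615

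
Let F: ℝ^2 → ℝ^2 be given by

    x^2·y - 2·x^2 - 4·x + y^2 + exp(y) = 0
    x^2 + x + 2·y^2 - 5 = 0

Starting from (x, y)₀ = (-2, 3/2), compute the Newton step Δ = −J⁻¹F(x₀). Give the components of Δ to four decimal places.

At (-2, 3/2): F = (12.731689, 1.5000).
Jacobian J = [[2·x·y - 4·x - 4, x^2 + 2·y + exp(y)], [2·x + 1, 4·y]].
At the point, J = [[-2.0000, 11.481689], [-3.0000, 6.0000]] (det J = 22.445067).
Solving J·Δ = −F gives Δ = (-2.6361, -1.5681).

(-2.6361, -1.5681)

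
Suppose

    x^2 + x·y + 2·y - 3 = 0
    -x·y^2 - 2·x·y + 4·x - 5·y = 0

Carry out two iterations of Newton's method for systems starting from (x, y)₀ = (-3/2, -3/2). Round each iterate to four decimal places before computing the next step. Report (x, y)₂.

(-1.8180, -1.6605)

At (-3/2, -3/2): F = (-1.5000, 0.3750).
Jacobian J = [[2·x + y, x + 2], [-y^2 - 2·y + 4, -2·x·y - 2·x - 5]].
At the point, J = [[-4.5000, 0.5000], [4.7500, -6.5000]] (det J = 26.8750).
Solving J·Δ = −F gives Δ = (-0.3558, -0.2023).
Then the next iterate is (x, y)₁ = (-1.8558, -1.7023).
Round to (-1.8558, -1.7023) and repeat: F = (0.198522, 0.147827), J = [[-5.4139, 0.1442], [4.506775, -7.606657]].
Δ = (0.0378, 0.0418), so (x, y)₂ = (-1.8180, -1.6605).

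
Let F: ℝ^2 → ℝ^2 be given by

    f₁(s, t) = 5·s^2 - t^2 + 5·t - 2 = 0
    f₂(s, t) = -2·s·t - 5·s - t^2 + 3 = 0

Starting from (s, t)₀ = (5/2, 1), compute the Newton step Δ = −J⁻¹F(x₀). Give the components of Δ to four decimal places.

At (5/2, 1): F = (33.2500, -15.5000).
Jacobian J = [[10·s, -2·t + 5], [-2·t - 5, -2·s - 2·t]].
At the point, J = [[25.0000, 3.0000], [-7.0000, -7.0000]] (det J = -154.0000).
Solving J·Δ = −F gives Δ = (-1.2094, -1.0049).

(-1.2094, -1.0049)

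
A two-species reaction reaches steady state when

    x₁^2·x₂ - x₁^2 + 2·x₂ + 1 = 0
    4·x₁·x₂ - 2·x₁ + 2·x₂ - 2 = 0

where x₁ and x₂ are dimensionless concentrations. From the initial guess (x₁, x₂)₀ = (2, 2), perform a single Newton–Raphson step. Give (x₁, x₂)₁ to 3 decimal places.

At (2, 2): F = (9.000, 14.000).
Jacobian J = [[2·x₁·x₂ - 2·x₁, x₁^2 + 2], [4·x₂ - 2, 4·x₁ + 2]].
At the point, J = [[4.000, 6.000], [6.000, 10.000]] (det J = 4.000).
Solving J·Δ = −F gives Δ = (-1.500, -0.500).
Then the next iterate is (x₁, x₂)₁ = (0.500, 1.500).

(0.500, 1.500)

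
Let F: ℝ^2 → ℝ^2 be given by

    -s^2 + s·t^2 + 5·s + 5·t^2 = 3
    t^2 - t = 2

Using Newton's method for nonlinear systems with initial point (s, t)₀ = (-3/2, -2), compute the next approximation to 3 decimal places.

(-0.671, -1.200)

At (-3/2, -2): F = (1.250, 4.000).
Jacobian J = [[-2·s + t^2 + 5, 2·s·t + 10·t], [0, 2·t - 1]].
At the point, J = [[12.000, -14.000], [0.000, -5.000]] (det J = -60.000).
Solving J·Δ = −F gives Δ = (0.829, 0.800).
Then the next iterate is (s, t)₁ = (-0.671, -1.200).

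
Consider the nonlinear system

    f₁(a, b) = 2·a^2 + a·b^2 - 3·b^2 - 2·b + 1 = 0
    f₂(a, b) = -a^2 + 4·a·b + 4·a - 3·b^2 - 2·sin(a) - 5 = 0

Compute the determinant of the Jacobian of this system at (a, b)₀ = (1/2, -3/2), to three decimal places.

J = [[4·a + b^2, 2·a·b - 6·b - 2], [-2·a + 4·b - 2·cos(a) + 4, 4·a - 6·b]].
At the point, J = [[4.250, 5.500], [-4.75517, 11.000]].
det J = 72.903.

72.903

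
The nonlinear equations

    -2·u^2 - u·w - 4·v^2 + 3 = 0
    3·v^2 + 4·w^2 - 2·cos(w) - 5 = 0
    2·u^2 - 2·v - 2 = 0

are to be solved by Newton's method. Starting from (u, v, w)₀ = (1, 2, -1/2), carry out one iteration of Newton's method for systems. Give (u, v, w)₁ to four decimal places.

At (1, 2, -1/2): F = (-14.5000, 6.244835, -4.0000).
Jacobian J = [[-4·u - w, -8·v, -u], [0, 6·v, 8·w + 2·sin(w)], [4·u, -2, 0]].
At the point, J = [[-3.5000, -16.0000, -1.0000], [0.0000, 12.0000, -4.958851], [4.0000, -2.0000, 0.0000]] (det J = 400.078426).
Solving J·Δ = −F gives Δ = (0.5226, -0.9549, -1.0513).
Then the next iterate is (u, v, w)₁ = (1.5226, 1.0451, -1.5513).

(1.5226, 1.0451, -1.5513)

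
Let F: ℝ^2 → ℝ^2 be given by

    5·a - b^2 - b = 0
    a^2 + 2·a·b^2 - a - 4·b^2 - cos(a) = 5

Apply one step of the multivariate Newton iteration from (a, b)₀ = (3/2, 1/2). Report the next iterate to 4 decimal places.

At (3/2, 1/2): F = (6.7500, -4.570737).
Jacobian J = [[5, -2·b - 1], [2·a + 2·b^2 + sin(a) - 1, 4·a·b - 8·b]].
At the point, J = [[5.0000, -2.0000], [3.497495, -1.0000]] (det J = 1.994990).
Solving J·Δ = −F gives Δ = (7.9657, 23.2892).
Then the next iterate is (a, b)₁ = (9.4657, 23.7892).

(9.4657, 23.7892)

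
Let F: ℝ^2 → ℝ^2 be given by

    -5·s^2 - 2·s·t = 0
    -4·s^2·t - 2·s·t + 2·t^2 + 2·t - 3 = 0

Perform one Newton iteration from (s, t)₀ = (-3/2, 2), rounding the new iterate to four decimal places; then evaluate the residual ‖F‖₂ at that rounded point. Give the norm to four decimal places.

8.8045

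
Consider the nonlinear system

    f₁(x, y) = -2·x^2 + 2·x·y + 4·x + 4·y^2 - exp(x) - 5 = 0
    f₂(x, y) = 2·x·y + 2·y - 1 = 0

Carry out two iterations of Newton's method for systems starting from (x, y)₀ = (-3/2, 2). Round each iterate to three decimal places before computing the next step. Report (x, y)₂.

At (-3/2, 2): F = (-5.72313, -3.000).
Jacobian J = [[-4·x + 2·y - exp(x) + 4, 2·x + 8·y], [2·y, 2·x + 2]].
At the point, J = [[13.77687, 13.000], [4.000, -1.000]] (det J = -65.77687).
Solving J·Δ = −F gives Δ = (0.680, -0.280).
Then the next iterate is (x, y)₁ = (-0.820, 1.720).
Round to (-0.820, 1.720) and repeat: F = (-1.05243, -0.38080), J = [[10.27957, 12.120], [3.440, 0.360]].
Δ = (0.112, -0.008), so (x, y)₂ = (-0.708, 1.712).

(-0.708, 1.712)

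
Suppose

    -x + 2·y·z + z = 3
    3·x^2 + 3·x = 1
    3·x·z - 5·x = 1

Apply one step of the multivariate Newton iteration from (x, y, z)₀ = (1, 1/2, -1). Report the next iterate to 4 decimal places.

(0.4444, -0.7037, 0.5185)

At (1, 1/2, -1): F = (-6.0000, 5.0000, -9.0000).
Jacobian J = [[-1, 2·z, 2·y + 1], [6·x + 3, 0, 0], [3·z - 5, 0, 3·x]].
At the point, J = [[-1.0000, -2.0000, 2.0000], [9.0000, 0.0000, 0.0000], [-8.0000, 0.0000, 3.0000]] (det J = 54.0000).
Solving J·Δ = −F gives Δ = (-0.5556, -1.2037, 1.5185).
Then the next iterate is (x, y, z)₁ = (0.4444, -0.7037, 0.5185).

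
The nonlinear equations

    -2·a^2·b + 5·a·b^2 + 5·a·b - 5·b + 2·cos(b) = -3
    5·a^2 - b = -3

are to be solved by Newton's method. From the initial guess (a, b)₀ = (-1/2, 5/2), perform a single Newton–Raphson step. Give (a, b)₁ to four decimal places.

At (-1/2, 5/2): F = (-34.227287, 1.7500).
Jacobian J = [[-4·a·b + 5·b^2 + 5·b, -2·a^2 + 10·a·b + 5·a - 2·sin(b) - 5], [10·a, -1]].
At the point, J = [[48.7500, -21.696944], [-5.0000, -1.0000]] (det J = -157.234721).
Solving J·Δ = −F gives Δ = (0.4592, -0.5458).
Then the next iterate is (a, b)₁ = (-0.0408, 1.9542).

(-0.0408, 1.9542)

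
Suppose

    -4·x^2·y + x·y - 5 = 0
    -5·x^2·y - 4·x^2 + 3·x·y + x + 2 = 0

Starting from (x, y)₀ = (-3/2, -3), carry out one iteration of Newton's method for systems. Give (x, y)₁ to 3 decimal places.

At (-3/2, -3): F = (26.500, 38.750).
Jacobian J = [[-8·x·y + y, -4·x^2 + x], [-10·x·y - 8·x + 3·y + 1, -5·x^2 + 3·x]].
At the point, J = [[-39.000, -10.500], [-41.000, -15.750]] (det J = 183.750).
Solving J·Δ = −F gives Δ = (0.057, 2.312).
Then the next iterate is (x, y)₁ = (-1.443, -0.688).

(-1.443, -0.688)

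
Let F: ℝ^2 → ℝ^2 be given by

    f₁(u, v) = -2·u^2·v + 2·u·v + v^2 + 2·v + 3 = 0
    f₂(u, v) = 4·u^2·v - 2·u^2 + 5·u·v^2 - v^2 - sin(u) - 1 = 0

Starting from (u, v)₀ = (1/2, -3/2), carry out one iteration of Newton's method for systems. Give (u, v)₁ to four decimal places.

At (1/2, -3/2): F = (1.5000, -0.104426).
Jacobian J = [[-4·u·v + 2·v, -2·u^2 + 2·u + 2·v + 2], [8·u·v - 4·u + 5·v^2 - cos(u), 4·u^2 + 10·u·v - 2·v]].
At the point, J = [[0.0000, -0.5000], [2.372417, -3.5000]] (det J = 1.186209).
Solving J·Δ = −F gives Δ = (4.4699, 3.0000).
Then the next iterate is (u, v)₁ = (4.9699, 1.5000).

(4.9699, 1.5000)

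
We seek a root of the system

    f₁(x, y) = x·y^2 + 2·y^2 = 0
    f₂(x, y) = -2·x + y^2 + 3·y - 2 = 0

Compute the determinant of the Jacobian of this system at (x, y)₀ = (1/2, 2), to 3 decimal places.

48.000

J = [[y^2, 2·x·y + 4·y], [-2, 2·y + 3]].
At the point, J = [[4.000, 10.000], [-2.000, 7.000]].
det J = 48.000.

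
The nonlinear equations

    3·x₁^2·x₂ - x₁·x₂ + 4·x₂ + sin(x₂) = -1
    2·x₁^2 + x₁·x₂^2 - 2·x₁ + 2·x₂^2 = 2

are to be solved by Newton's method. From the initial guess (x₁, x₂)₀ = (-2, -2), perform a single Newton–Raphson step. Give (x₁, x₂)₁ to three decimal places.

(-0.333, -2.422)

At (-2, -2): F = (-35.90930, 10.000).
Jacobian J = [[6·x₁·x₂ - x₂, 3·x₁^2 - x₁ + cos(x₂) + 4], [4·x₁ + x₂^2 - 2, 2·x₁·x₂ + 4·x₂]].
At the point, J = [[26.000, 17.58385], [-6.000, 0.000]] (det J = 105.50312).
Solving J·Δ = −F gives Δ = (1.667, -0.422).
Then the next iterate is (x₁, x₂)₁ = (-0.333, -2.422).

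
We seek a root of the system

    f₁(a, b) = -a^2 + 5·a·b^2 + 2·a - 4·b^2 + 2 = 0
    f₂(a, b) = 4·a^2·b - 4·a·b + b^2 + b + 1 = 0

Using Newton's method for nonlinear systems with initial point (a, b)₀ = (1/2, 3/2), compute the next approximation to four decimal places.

At (1/2, 3/2): F = (-0.6250, 3.2500).
Jacobian J = [[-2·a + 5·b^2 + 2, 10·a·b - 8·b], [8·a·b - 4·b, 4·a^2 - 4·a + 2·b + 1]].
At the point, J = [[12.2500, -4.5000], [0.0000, 3.0000]] (det J = 36.7500).
Solving J·Δ = −F gives Δ = (-0.3469, -1.0833).
Then the next iterate is (a, b)₁ = (0.1531, 0.4167).

(0.1531, 0.4167)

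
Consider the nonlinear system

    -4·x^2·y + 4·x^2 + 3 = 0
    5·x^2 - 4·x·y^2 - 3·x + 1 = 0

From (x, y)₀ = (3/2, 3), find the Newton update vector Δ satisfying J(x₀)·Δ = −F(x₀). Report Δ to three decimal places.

At (3/2, 3): F = (-15.000, -46.250).
Jacobian J = [[-8·x·y + 8·x, -4·x^2], [10·x - 4·y^2 - 3, -8·x·y]].
At the point, J = [[-24.000, -9.000], [-24.000, -36.000]] (det J = 648.000).
Solving J·Δ = −F gives Δ = (-0.191, -1.157).

(-0.191, -1.157)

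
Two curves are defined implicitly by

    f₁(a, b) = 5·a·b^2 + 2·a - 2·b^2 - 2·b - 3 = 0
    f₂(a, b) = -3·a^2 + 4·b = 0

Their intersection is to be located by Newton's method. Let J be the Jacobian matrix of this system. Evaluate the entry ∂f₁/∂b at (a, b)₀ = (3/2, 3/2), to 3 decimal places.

14.500

∂f₁/∂b = 10·a·b - 4·b - 2.
At (3/2, 3/2) this is 14.500.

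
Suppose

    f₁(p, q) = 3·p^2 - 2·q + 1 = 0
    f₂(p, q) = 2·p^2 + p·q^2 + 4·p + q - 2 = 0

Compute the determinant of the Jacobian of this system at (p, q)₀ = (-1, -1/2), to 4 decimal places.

-11.5000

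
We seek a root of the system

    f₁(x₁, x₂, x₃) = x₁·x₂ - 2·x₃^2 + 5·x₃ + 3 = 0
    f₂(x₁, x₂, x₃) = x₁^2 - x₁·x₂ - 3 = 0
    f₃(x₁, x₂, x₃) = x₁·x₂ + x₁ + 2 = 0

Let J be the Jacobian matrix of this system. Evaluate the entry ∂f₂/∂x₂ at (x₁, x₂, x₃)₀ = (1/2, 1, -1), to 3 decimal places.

-0.500

∂f₂/∂x₂ = -x₁.
At (1/2, 1, -1) this is -0.500.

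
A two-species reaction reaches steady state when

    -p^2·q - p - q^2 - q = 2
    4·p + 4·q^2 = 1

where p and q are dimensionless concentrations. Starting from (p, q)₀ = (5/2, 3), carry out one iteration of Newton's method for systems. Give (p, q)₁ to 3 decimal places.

At (5/2, 3): F = (-35.250, 45.000).
Jacobian J = [[-2·p·q - 1, -p^2 - 2·q - 1], [4, 8·q]].
At the point, J = [[-16.000, -13.250], [4.000, 24.000]] (det J = -331.000).
Solving J·Δ = −F gives Δ = (-0.755, -1.749).
Then the next iterate is (p, q)₁ = (1.745, 1.251).

(1.745, 1.251)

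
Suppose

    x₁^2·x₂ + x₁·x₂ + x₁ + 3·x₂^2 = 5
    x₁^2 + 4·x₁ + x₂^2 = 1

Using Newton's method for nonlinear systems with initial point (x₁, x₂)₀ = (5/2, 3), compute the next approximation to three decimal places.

At (5/2, 3): F = (50.750, 24.250).
Jacobian J = [[2·x₁·x₂ + x₂ + 1, x₁^2 + x₁ + 6·x₂], [2·x₁ + 4, 2·x₂]].
At the point, J = [[19.000, 26.750], [9.000, 6.000]] (det J = -126.750).
Solving J·Δ = −F gives Δ = (-2.715, 0.032).
Then the next iterate is (x₁, x₂)₁ = (-0.215, 3.032).

(-0.215, 3.032)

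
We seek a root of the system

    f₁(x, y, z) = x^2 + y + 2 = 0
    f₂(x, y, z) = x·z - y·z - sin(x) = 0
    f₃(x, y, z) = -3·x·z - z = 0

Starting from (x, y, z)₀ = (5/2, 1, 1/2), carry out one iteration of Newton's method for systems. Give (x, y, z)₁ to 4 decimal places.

At (5/2, 1, 1/2): F = (9.2500, 0.151528, -4.2500).
Jacobian J = [[2·x, 1, 0], [z - cos(x), -z, x - y], [-3·z, 0, -3·x - 1]].
At the point, J = [[5.0000, 1.0000, 0.0000], [1.301144, -0.5000, 1.5000], [-1.5000, 0.0000, -8.5000]] (det J = 30.059721).
Solving J·Δ = −F gives Δ = (-1.1386, -3.5571, -0.2991).
Then the next iterate is (x, y, z)₁ = (1.3614, -2.5571, 0.2009).

(1.3614, -2.5571, 0.2009)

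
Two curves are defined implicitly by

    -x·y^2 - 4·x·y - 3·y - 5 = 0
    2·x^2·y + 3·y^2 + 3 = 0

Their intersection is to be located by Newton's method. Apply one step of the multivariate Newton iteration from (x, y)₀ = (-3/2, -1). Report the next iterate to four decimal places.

(0.6667, 8.6667)

At (-3/2, -1): F = (-6.5000, 1.5000).
Jacobian J = [[-y^2 - 4·y, -2·x·y - 4·x - 3], [4·x·y, 2·x^2 + 6·y]].
At the point, J = [[3.0000, 0.0000], [6.0000, -1.5000]] (det J = -4.5000).
Solving J·Δ = −F gives Δ = (2.1667, 9.6667).
Then the next iterate is (x, y)₁ = (0.6667, 8.6667).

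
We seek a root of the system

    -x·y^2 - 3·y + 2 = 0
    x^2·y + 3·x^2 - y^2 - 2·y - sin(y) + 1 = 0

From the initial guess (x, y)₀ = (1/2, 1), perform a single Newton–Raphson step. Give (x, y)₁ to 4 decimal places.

(0.5459, 0.6135)

At (1/2, 1): F = (-1.5000, -1.841471).
Jacobian J = [[-y^2, -2·x·y - 3], [2·x·y + 6·x, x^2 - 2·y - cos(y) - 2]].
At the point, J = [[-1.0000, -4.0000], [4.0000, -4.290302]] (det J = 20.290302).
Solving J·Δ = −F gives Δ = (0.0459, -0.3865).
Then the next iterate is (x, y)₁ = (0.5459, 0.6135).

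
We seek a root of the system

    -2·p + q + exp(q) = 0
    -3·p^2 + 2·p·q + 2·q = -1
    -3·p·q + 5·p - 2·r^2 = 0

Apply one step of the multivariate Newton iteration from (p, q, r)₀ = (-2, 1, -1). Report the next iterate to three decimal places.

At (-2, 1, -1): F = (7.71828, -13.000, -6.000).
Jacobian J = [[-2, exp(q) + 1, 0], [-6·p + 2·q, 2·p + 2, 0], [-3·q + 5, -3·p, -4·r]].
At the point, J = [[-2.000, 3.71828, 0.000], [14.000, -2.000, 0.000], [2.000, 6.000, 4.000]] (det J = -192.22378).
Solving J·Δ = −F gives Δ = (0.685, -1.708, 3.719).
Then the next iterate is (p, q, r)₁ = (-1.315, -0.708, 2.719).

(-1.315, -0.708, 2.719)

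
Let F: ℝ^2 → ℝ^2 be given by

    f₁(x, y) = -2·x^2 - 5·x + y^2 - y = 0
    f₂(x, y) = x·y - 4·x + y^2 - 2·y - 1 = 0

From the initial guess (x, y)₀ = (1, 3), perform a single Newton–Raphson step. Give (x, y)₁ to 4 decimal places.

At (1, 3): F = (-1.0000, 1.0000).
Jacobian J = [[-4·x - 5, 2·y - 1], [y - 4, x + 2·y - 2]].
At the point, J = [[-9.0000, 5.0000], [-1.0000, 5.0000]] (det J = -40.0000).
Solving J·Δ = −F gives Δ = (-0.2500, -0.2500).
Then the next iterate is (x, y)₁ = (0.7500, 2.7500).

(0.7500, 2.7500)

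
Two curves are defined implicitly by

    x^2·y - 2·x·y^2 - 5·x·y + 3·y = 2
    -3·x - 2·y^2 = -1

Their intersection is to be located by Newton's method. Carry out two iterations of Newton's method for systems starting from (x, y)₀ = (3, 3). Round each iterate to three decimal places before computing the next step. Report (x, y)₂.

(0.314, -0.197)

At (3, 3): F = (-65.000, -26.000).
Jacobian J = [[2·x·y - 2·y^2 - 5·y, x^2 - 4·x·y - 5·x + 3], [-3, -4·y]].
At the point, J = [[-15.000, -39.000], [-3.000, -12.000]] (det J = 63.000).
Solving J·Δ = −F gives Δ = (3.714, -3.095).
Then the next iterate is (x, y)₁ = (6.714, -0.095).
Round to (6.714, -0.095) and repeat: F = (-3.49943, -19.16005), J = [[-0.81871, 17.05912], [-3.000, 0.380]].
Δ = (-6.400, -0.102), so (x, y)₂ = (0.314, -0.197).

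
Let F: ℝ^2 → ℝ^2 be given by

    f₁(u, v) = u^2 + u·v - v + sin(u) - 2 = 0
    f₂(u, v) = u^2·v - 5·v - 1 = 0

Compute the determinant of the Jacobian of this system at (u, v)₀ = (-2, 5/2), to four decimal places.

-28.0839

J = [[2·u + v + cos(u), u - 1], [2·u·v, u^2 - 5]].
At the point, J = [[-1.916147, -3.0000], [-10.0000, -1.0000]].
det J = -28.0839.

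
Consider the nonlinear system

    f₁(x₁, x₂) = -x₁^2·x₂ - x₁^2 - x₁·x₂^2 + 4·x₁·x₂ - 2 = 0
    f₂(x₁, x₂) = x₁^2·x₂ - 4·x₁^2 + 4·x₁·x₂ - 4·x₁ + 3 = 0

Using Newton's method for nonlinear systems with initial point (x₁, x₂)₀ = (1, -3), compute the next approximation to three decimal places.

(0.595, -1.432)

At (1, -3): F = (-21.000, -20.000).
Jacobian J = [[-2·x₁·x₂ - 2·x₁ - x₂^2 + 4·x₂, -x₁^2 - 2·x₁·x₂ + 4·x₁], [2·x₁·x₂ - 8·x₁ + 4·x₂ - 4, x₁^2 + 4·x₁]].
At the point, J = [[-17.000, 9.000], [-30.000, 5.000]] (det J = 185.000).
Solving J·Δ = −F gives Δ = (-0.405, 1.568).
Then the next iterate is (x₁, x₂)₁ = (0.595, -1.432).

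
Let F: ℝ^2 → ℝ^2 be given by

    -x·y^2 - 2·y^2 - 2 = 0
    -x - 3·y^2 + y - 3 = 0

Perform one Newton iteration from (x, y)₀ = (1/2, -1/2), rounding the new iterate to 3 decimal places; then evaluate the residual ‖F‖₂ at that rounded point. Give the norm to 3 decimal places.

At (1/2, -1/2): F = (-2.625, -4.750).
Jacobian J = [[-y^2, -2·x·y - 4·y], [-1, -6·y + 1]].
At the point, J = [[-0.250, 2.500], [-1.000, 4.000]] (det J = 1.500).
Solving J·Δ = −F gives Δ = (-0.917, 0.958).
Then the next iterate is (x, y)₁ = (-0.417, 0.458).
Re-evaluating at (-0.417, 0.458): F = (-2.33206, -2.75429), so ‖F‖₂ = 3.609.

3.609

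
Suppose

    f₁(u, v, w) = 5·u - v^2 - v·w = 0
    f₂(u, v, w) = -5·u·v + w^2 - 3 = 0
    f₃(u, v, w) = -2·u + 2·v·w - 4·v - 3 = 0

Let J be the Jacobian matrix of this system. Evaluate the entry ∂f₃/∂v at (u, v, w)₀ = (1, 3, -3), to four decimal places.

-10.0000

∂f₃/∂v = 2·w - 4.
At (1, 3, -3) this is -10.0000.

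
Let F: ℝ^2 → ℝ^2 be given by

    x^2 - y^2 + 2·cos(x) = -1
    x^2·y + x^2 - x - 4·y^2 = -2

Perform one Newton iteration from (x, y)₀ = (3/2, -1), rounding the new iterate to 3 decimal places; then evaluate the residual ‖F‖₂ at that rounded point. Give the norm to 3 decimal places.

At (3/2, -1): F = (2.39147, -3.500).
Jacobian J = [[2·x - 2·sin(x), -2·y], [2·x·y + 2·x - 1, x^2 - 8·y]].
At the point, J = [[1.00501, 2.000], [-1.000, 10.250]] (det J = 12.30135).
Solving J·Δ = −F gives Δ = (-2.562, 0.092).
Then the next iterate is (x, y)₁ = (-1.062, -0.908).
Re-evaluating at (-1.062, -0.908): F = (2.27763, -0.13209), so ‖F‖₂ = 2.281.

2.281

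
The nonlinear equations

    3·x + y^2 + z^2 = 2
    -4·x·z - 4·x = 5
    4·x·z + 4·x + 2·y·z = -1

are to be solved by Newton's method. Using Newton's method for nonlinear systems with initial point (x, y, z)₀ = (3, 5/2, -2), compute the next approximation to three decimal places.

(2.717, -0.389, -1.511)

At (3, 5/2, -2): F = (17.250, 7.000, -21.000).
Jacobian J = [[3, 2·y, 2·z], [-4·z - 4, 0, -4·x], [4·z + 4, 2·z, 4·x + 2·y]].
At the point, J = [[3.000, 5.000, -4.000], [4.000, 0.000, -12.000], [-4.000, -4.000, 17.000]] (det J = -180.000).
Solving J·Δ = −F gives Δ = (-0.283, -2.889, 0.489).
Then the next iterate is (x, y, z)₁ = (2.717, -0.389, -1.511).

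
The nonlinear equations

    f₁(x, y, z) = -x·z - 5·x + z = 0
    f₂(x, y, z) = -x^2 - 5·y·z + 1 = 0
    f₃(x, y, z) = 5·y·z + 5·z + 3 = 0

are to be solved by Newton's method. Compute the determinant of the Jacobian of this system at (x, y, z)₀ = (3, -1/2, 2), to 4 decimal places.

470.0000

J = [[-z - 5, 0, -x + 1], [-2·x, -5·z, -5·y], [0, 5·z, 5·y + 5]].
At the point, J = [[-7.0000, 0.0000, -2.0000], [-6.0000, -10.0000, 2.5000], [0.0000, 10.0000, 2.5000]].
det J = 470.0000.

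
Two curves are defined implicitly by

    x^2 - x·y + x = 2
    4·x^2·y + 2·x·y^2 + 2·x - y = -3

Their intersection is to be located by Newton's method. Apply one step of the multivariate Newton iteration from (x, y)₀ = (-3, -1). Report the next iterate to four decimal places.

(-2.3419, -0.4559)

At (-3, -1): F = (1.0000, -44.0000).
Jacobian J = [[2·x - y + 1, -x], [8·x·y + 2·y^2 + 2, 4·x^2 + 4·x·y - 1]].
At the point, J = [[-4.0000, 3.0000], [28.0000, 47.0000]] (det J = -272.0000).
Solving J·Δ = −F gives Δ = (0.6581, 0.5441).
Then the next iterate is (x, y)₁ = (-2.3419, -0.4559).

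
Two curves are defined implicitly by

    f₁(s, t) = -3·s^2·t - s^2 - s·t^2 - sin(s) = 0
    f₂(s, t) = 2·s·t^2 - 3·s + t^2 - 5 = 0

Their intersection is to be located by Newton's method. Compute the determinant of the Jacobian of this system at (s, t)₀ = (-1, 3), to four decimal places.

J = [[-6·s·t - 2·s - t^2 - cos(s), -3·s^2 - 2·s·t], [2·t^2 - 3, 4·s·t + 2·t]].
At the point, J = [[10.459698, 3.0000], [15.0000, -6.0000]].
det J = -107.7582.

-107.7582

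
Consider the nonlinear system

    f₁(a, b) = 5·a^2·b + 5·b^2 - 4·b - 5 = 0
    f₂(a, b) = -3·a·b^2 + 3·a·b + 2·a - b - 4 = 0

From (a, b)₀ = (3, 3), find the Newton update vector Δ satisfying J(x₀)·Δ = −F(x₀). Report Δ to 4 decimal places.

At (3, 3): F = (163.0000, -55.0000).
Jacobian J = [[10·a·b, 5·a^2 + 10·b - 4], [-3·b^2 + 3·b + 2, -6·a·b + 3·a - 1]].
At the point, J = [[90.0000, 71.0000], [-16.0000, -46.0000]] (det J = -3004.0000).
Solving J·Δ = −F gives Δ = (-1.1961, -0.7796).

(-1.1961, -0.7796)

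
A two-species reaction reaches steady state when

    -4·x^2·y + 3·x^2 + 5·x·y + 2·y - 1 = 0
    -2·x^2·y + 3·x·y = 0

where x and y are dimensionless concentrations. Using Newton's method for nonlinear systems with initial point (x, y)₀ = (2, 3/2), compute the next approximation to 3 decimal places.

(0.952, 3.929)

At (2, 3/2): F = (5.000, -3.000).
Jacobian J = [[-8·x·y + 6·x + 5·y, -4·x^2 + 5·x + 2], [-4·x·y + 3·y, -2·x^2 + 3·x]].
At the point, J = [[-4.500, -4.000], [-7.500, -2.000]] (det J = -21.000).
Solving J·Δ = −F gives Δ = (-1.048, 2.429).
Then the next iterate is (x, y)₁ = (0.952, 3.929).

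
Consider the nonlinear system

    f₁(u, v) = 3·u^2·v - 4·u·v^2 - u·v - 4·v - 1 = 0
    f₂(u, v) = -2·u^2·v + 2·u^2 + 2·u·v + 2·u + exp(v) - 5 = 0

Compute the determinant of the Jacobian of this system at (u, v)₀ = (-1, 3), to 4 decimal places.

-1300.8756

J = [[6·u·v - 4·v^2 - v, 3·u^2 - 8·u·v - u - 4], [-4·u·v + 4·u + 2·v + 2, -2·u^2 + 2·u + exp(v)]].
At the point, J = [[-57.0000, 24.0000], [16.0000, 16.085537]].
det J = -1300.8756.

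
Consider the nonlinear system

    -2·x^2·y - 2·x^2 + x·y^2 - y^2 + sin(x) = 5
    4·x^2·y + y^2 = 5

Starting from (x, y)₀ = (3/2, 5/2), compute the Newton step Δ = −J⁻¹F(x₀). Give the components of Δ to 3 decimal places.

(-1.273, 1.032)

At (3/2, 5/2): F = (-16.62751, 23.750).
Jacobian J = [[-4·x·y - 4·x + y^2 + cos(x), -2·x^2 + 2·x·y - 2·y], [8·x·y, 4·x^2 + 2·y]].
At the point, J = [[-14.67926, -2.000], [30.000, 14.000]] (det J = -145.50968).
Solving J·Δ = −F gives Δ = (-1.273, 1.032).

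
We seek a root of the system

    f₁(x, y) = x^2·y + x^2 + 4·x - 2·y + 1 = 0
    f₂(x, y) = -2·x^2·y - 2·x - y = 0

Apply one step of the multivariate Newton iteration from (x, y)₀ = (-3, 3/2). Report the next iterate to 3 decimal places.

(-2.959, 0.351)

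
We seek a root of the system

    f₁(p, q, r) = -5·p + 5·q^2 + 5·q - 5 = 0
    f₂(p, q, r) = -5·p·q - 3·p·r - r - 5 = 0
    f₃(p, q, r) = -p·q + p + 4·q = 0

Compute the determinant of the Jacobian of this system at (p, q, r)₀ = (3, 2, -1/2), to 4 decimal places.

200.0000

J = [[-5, 10·q + 5, 0], [-5·q - 3·r, -5·p, -3·p - 1], [-q + 1, -p + 4, 0]].
At the point, J = [[-5.0000, 25.0000, 0.0000], [-8.5000, -15.0000, -10.0000], [-1.0000, 1.0000, 0.0000]].
det J = 200.0000.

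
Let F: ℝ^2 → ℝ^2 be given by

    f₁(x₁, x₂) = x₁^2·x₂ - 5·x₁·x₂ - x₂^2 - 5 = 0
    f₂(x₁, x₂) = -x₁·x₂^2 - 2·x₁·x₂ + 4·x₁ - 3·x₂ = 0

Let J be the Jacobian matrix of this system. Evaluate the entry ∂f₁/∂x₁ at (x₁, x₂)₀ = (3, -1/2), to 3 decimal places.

-0.500

∂f₁/∂x₁ = 2·x₁·x₂ - 5·x₂.
At (3, -1/2) this is -0.500.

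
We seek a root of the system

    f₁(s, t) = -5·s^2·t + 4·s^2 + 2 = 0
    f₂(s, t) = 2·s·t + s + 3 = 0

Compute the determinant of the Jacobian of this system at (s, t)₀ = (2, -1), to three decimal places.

J = [[-10·s·t + 8·s, -5·s^2], [2·t + 1, 2·s]].
At the point, J = [[36.000, -20.000], [-1.000, 4.000]].
det J = 124.000.

124.000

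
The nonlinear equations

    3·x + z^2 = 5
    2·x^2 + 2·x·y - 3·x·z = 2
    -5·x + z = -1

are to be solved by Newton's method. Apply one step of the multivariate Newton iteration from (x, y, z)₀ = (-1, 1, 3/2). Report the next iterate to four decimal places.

(0.5694, -2.3299, 1.8472)

At (-1, 1, 3/2): F = (-5.7500, 2.5000, 7.5000).
Jacobian J = [[3, 0, 2·z], [4·x + 2·y - 3·z, 2·x, -3·x], [-5, 0, 1]].
At the point, J = [[3.0000, 0.0000, 3.0000], [-6.5000, -2.0000, 3.0000], [-5.0000, 0.0000, 1.0000]] (det J = -36.0000).
Solving J·Δ = −F gives Δ = (1.5694, -3.3299, 0.3472).
Then the next iterate is (x, y, z)₁ = (0.5694, -2.3299, 1.8472).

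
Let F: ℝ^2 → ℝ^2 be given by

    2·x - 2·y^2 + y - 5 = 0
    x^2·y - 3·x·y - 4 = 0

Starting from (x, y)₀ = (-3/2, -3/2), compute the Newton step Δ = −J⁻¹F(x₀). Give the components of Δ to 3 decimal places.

(0.088, 1.975)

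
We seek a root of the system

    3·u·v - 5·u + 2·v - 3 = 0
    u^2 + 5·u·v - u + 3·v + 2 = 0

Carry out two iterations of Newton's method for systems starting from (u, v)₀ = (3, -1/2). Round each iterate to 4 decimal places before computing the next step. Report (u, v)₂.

(-0.9484, -0.7771)

At (3, -1/2): F = (-23.5000, -1.0000).
Jacobian J = [[3·v - 5, 3·u + 2], [2·u + 5·v - 1, 5·u + 3]].
At the point, J = [[-6.5000, 11.0000], [2.5000, 18.0000]] (det J = -144.5000).
Solving J·Δ = −F gives Δ = (-2.8512, 0.4516).
Then the next iterate is (u, v)₁ = (0.1488, -0.0484).
Round to (0.1488, -0.0484) and repeat: F = (-3.862406, 1.692132), J = [[-5.1452, 2.4464], [-0.9444, 3.7440]].
Δ = (-1.0972, -0.7287), so (u, v)₂ = (-0.9484, -0.7771).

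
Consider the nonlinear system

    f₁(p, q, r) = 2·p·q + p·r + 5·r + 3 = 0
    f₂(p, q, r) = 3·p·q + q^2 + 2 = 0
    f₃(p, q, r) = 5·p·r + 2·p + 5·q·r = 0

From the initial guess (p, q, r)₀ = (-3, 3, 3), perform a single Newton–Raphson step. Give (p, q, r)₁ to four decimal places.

At (-3, 3, 3): F = (-9.0000, -16.0000, -6.0000).
Jacobian J = [[2·q + r, 2·p, p + 5], [3·q, 3·p + 2·q, 0], [5·r + 2, 5·r, 5·p + 5·q]].
At the point, J = [[9.0000, -6.0000, 2.0000], [9.0000, -3.0000, 0.0000], [17.0000, 15.0000, 0.0000]] (det J = 372.0000).
Solving J·Δ = −F gives Δ = (1.3871, -1.1720, -5.2581).
Then the next iterate is (p, q, r)₁ = (-1.6129, 1.8280, -2.2581).

(-1.6129, 1.8280, -2.2581)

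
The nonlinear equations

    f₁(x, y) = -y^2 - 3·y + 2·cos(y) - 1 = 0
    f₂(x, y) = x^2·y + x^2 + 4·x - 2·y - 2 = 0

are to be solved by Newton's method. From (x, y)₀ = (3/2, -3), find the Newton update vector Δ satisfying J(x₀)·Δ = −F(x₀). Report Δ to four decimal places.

At (3/2, -3): F = (-2.979985, 5.5000).
Jacobian J = [[0, -2·y - 2·sin(y) - 3], [2·x·y + 2·x + 4, x^2 - 2]].
At the point, J = [[0.0000, 3.282240], [-2.0000, 0.2500]] (det J = 6.564480).
Solving J·Δ = −F gives Δ = (2.8635, 0.9079).

(2.8635, 0.9079)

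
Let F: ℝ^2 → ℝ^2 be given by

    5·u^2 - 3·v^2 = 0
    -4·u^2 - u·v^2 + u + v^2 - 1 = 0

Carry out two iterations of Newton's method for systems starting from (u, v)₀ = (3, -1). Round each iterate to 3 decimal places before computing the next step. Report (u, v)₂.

(0.785, -0.407)

At (3, -1): F = (42.000, -36.000).
Jacobian J = [[10·u, -6·v], [-8·u - v^2 + 1, -2·u·v + 2·v]].
At the point, J = [[30.000, 6.000], [-24.000, 4.000]] (det J = 264.000).
Solving J·Δ = −F gives Δ = (-1.455, 0.273).
Then the next iterate is (u, v)₁ = (1.545, -0.727).
Round to (1.545, -0.727) and repeat: F = (10.34954, -9.29115), J = [[15.450, 4.362], [-11.88853, 0.79243]].
Δ = (-0.760, 0.320), so (u, v)₂ = (0.785, -0.407).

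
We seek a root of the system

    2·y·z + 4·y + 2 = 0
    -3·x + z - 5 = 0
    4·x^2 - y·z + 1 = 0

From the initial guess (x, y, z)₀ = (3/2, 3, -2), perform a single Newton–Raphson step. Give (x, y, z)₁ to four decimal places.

At (3/2, 3, -2): F = (2.0000, -11.5000, 16.0000).
Jacobian J = [[0, 2·z + 4, 2·y], [-3, 0, 1], [8·x, -z, -y]].
At the point, J = [[0.0000, 0.0000, 6.0000], [-3.0000, 0.0000, 1.0000], [12.0000, 2.0000, -3.0000]] (det J = -36.0000).
Solving J·Δ = −F gives Δ = (-3.9444, 15.1667, -0.3333).
Then the next iterate is (x, y, z)₁ = (-2.4444, 18.1667, -2.3333).

(-2.4444, 18.1667, -2.3333)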